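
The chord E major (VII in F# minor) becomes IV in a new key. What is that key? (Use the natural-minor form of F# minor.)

The numeral IV denotes a major triad on scale degree 4. With E on degree 4, the tonic of the new key is B.
Degree 4 carries a major triad in major keys, so the destination is B major.
Check: the diatonic triads of B major are B (I), C#m (ii), D#m (iii), E (IV), F# (V), G#m (vi), A#dim (vii°) — E major is indeed IV.

B major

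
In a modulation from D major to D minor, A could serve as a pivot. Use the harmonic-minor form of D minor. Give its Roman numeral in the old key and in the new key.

The scale of D major is D E F# G A B C#; A is degree 5, and the triad built there (A-C#-E) is major, so it is V.
The scale of D minor (harmonic minor) is D E F G A Bb C#; A is degree 5, and the triad built there (A-C#-E) is major, so it is V.

V in D major; V in D minor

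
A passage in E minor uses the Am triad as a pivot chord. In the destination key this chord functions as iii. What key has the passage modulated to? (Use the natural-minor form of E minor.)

The numeral iii denotes a minor triad on scale degree 3. With A on degree 3, the tonic of the new key is F.
Degree 3 carries a minor triad in major keys, so the destination is F major.
Check: the diatonic triads of F major are F (I), Gm (ii), Am (iii), Bb (IV), C (V), Dm (vi), Edim (vii°) — Am is indeed iii.

F major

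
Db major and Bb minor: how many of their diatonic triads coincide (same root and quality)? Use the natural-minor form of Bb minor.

Diatonic triads of Db major: Db (I), Ebm (ii), Fm (iii), Gb (IV), Ab (V), Bbm (vi), Cdim (vii°).
Diatonic triads of Bb minor (natural minor): Bbm (i), Cdim (ii°), Db (III), Ebm (iv), Fm (v), Gb (VI), Ab (VII).
Matching root and quality in both lists: Db, Ebm, Fm, Gb, Ab, Bbm, Cdim.
That gives 7 common triads.

7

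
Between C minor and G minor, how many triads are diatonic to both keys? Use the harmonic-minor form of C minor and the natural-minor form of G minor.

1

Diatonic triads of C minor (harmonic minor): C minor (i), D diminished (ii°), Eb augmented (III+), F minor (iv), G major (V), Ab major (VI), B diminished (vii°).
Diatonic triads of G minor (natural minor): G minor (i), A diminished (ii°), Bb major (III), C minor (iv), D minor (v), Eb major (VI), F major (VII).
Matching root and quality in both lists: C minor.
That gives 1 common triad.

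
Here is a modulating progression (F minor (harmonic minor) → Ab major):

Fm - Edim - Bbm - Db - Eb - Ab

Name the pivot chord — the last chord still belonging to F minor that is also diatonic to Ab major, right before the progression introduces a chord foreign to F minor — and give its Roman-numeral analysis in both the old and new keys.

Db — VI in F minor, IV in Ab major

Chords diatonic to F minor: Fm, Gdim, Abaug, Bbm, C, Db, Edim.
Reading the progression, the first chord not in that set is Eb, so the modulation leaves F minor there.
The chord immediately before Eb is Db, which is diatonic to both keys: VI in F minor and IV in Ab major.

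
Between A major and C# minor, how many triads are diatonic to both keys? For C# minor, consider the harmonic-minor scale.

3

Diatonic triads of A major: A major (I), B minor (ii), C# minor (iii), D major (IV), E major (V), F# minor (vi), G# diminished (vii°).
Diatonic triads of C# minor (harmonic minor): C# minor (i), D# diminished (ii°), E augmented (III+), F# minor (iv), G# major (V), A major (VI), B# diminished (vii°).
Matching root and quality in both lists: A major, C# minor, F# minor.
That gives 3 common triads.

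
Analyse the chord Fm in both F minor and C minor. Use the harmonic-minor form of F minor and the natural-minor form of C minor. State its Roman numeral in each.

The scale of F minor (harmonic minor) is F G Ab Bb C Db E; F is degree 1, and the triad built there (F-Ab-C) is minor, so it is i.
The scale of C minor (natural minor) is C D Eb F G Ab Bb; F is degree 4, and the triad built there (F-Ab-C) is minor, so it is iv.

i in F minor; iv in C minor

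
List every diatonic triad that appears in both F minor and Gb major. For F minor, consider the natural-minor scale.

Bbm, Db

Triads in F minor (natural minor): Fm (i), Gdim (ii°), Ab (III), Bbm (iv), Cm (v), Db (VI), Eb (VII).
Triads in Gb major: Gb (I), Abm (ii), Bbm (iii), Cb (IV), Db (V), Ebm (vi), Fdim (vii°).
Shared triads with their functions: Bbm (iv in F minor, iii in Gb major); Db (VI in F minor, V in Gb major).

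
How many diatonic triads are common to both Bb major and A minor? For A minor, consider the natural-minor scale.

Diatonic triads of Bb major: Bb major (I), C minor (ii), D minor (iii), Eb major (IV), F major (V), G minor (vi), A diminished (vii°).
Diatonic triads of A minor (natural minor): A minor (i), B diminished (ii°), C major (III), D minor (iv), E minor (v), F major (VI), G major (VII).
Matching root and quality in both lists: D minor, F major.
That gives 2 common triads.

2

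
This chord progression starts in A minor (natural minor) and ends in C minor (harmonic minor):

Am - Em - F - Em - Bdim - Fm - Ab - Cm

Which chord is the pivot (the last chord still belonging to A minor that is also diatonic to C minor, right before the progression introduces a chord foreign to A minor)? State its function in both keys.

Bdim — ii° in A minor, vii° in C minor

Chords diatonic to A minor: Am, Bdim, C, Dm, Em, F, G.
Reading the progression, the first chord not in that set is Fm, so the modulation leaves A minor there.
The chord immediately before Fm is Bdim, which is diatonic to both keys: ii° in A minor and vii° in C minor.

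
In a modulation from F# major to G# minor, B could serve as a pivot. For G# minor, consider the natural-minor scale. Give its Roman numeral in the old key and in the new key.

The scale of F# major is F# G# A# B C# D# E#; B is degree 4, and the triad built there (B-D#-F#) is major, so it is IV.
The scale of G# minor (natural minor) is G# A# B C# D# E F#; B is degree 3, and the triad built there (B-D#-F#) is major, so it is III.

IV in F# major; III in G# minor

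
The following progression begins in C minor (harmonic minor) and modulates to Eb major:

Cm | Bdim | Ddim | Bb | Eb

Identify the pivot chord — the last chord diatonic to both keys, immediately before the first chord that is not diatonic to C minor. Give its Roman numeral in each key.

Chords diatonic to C minor: Cm, Ddim, Ebaug, Fm, G, Ab, Bdim.
Reading the progression, the first chord not in that set is Bb, so the modulation leaves C minor there.
The chord immediately before Bb is Ddim, which is diatonic to both keys: ii° in C minor and vii° in Eb major.

Ddim — ii° in C minor, vii° in Eb major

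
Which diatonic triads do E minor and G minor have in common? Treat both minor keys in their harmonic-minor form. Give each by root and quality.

F♯dim

Triads in E minor (harmonic minor): Em (i), F♯dim (ii°), Gaug (III+), Am (iv), B (V), C (VI), D♯dim (vii°).
Triads in G minor (harmonic minor): Gm (i), Adim (ii°), B♭aug (III+), Cm (iv), D (V), E♭ (VI), F♯dim (vii°).
Shared triads with their functions: F♯dim (ii° in E minor, vii° in G minor).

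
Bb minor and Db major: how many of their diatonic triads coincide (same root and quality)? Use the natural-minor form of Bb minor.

Diatonic triads of Bb minor (natural minor): Bb minor (i), C diminished (ii°), Db major (III), Eb minor (iv), F minor (v), Gb major (VI), Ab major (VII).
Diatonic triads of Db major: Db major (I), Eb minor (ii), F minor (iii), Gb major (IV), Ab major (V), Bb minor (vi), C diminished (vii°).
Matching root and quality in both lists: Bb minor, C diminished, Db major, Eb minor, F minor, Gb major, Ab major.
That gives 7 common triads.

7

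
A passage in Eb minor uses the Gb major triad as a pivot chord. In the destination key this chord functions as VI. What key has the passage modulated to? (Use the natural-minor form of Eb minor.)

Bb minor

The numeral VI denotes a major triad on scale degree 6. With Gb on degree 6, the tonic of the new key is Bb.
Degree 6 carries a major triad in minor keys, so the destination is Bb minor.
Check: the diatonic triads of Bb minor (natural minor) are Bbm (i), Cdim (ii°), Db (III), Ebm (iv), Fm (v), Gb (VI), Ab (VII) — Gb major is indeed VI.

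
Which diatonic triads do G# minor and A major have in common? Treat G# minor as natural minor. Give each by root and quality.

Triads in G# minor (natural minor): G#m (i), A#dim (ii°), B (III), C#m (iv), D#m (v), E (VI), F# (VII).
Triads in A major: A (I), Bm (ii), C#m (iii), D (IV), E (V), F#m (vi), G#dim (vii°).
Shared triads with their functions: C#m (iv in G# minor, iii in A major); E (VI in G# minor, V in A major).

C#m, E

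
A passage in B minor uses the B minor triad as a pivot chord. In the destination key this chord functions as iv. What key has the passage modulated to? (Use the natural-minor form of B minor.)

The numeral iv denotes a minor triad on scale degree 4. With B on degree 4, the tonic of the new key is F#.
Degree 4 carries a minor triad in minor keys, so the destination is F# minor.
Check: the diatonic triads of F# minor (natural minor) are F#m (i), G#dim (ii°), A (III), Bm (iv), C#m (v), D (VI), E (VII) — B minor is indeed iv.

F# minor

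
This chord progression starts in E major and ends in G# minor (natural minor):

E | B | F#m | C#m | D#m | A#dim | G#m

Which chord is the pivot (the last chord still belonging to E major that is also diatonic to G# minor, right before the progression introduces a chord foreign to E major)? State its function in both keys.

C#m — vi in E major, iv in G# minor

Chords diatonic to E major: E, F#m, G#m, A, B, C#m, D#dim.
Reading the progression, the first chord not in that set is D#m, so the modulation leaves E major there.
The chord immediately before D#m is C#m, which is diatonic to both keys: vi in E major and iv in G# minor.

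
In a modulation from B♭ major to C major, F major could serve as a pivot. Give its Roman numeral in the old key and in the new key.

The scale of B♭ major is B♭ C D E♭ F G A; F is degree 5, and the triad built there (F-A-C) is major, so it is V.
The scale of C major is C D E F G A B; F is degree 4, and the triad built there (F-A-C) is major, so it is IV.

V in B♭ major; IV in C major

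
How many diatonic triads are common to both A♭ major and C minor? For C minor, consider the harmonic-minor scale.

Diatonic triads of A♭ major: A♭ major (I), B♭ minor (ii), C minor (iii), D♭ major (IV), E♭ major (V), F minor (vi), G diminished (vii°).
Diatonic triads of C minor (harmonic minor): C minor (i), D diminished (ii°), E♭ augmented (III+), F minor (iv), G major (V), A♭ major (VI), B diminished (vii°).
Matching root and quality in both lists: A♭ major, C minor, F minor.
That gives 3 common triads.

3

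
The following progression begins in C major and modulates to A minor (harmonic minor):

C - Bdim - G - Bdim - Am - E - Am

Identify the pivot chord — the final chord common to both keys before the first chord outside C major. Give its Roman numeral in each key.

Am — vi in C major, i in A minor

Chords diatonic to C major: C, Dm, Em, F, G, Am, Bdim.
Reading the progression, the first chord not in that set is E, so the modulation leaves C major there.
The chord immediately before E is Am, which is diatonic to both keys: vi in C major and i in A minor.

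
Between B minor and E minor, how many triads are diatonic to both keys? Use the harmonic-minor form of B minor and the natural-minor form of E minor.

Diatonic triads of B minor (harmonic minor): B minor (i), C# diminished (ii°), D augmented (III+), E minor (iv), F# major (V), G major (VI), A# diminished (vii°).
Diatonic triads of E minor (natural minor): E minor (i), F# diminished (ii°), G major (III), A minor (iv), B minor (v), C major (VI), D major (VII).
Matching root and quality in both lists: B minor, E minor, G major.
That gives 3 common triads.

3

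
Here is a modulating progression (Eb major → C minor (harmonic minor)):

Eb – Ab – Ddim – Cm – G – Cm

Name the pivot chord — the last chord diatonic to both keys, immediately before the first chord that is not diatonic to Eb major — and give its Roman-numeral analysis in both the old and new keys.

Cm — vi in Eb major, i in C minor

Chords diatonic to Eb major: Eb, Fm, Gm, Ab, Bb, Cm, Ddim.
Reading the progression, the first chord not in that set is G, so the modulation leaves Eb major there.
The chord immediately before G is Cm, which is diatonic to both keys: vi in Eb major and i in C minor.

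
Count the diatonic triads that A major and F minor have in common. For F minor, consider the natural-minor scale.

Diatonic triads of A major: A (I), Bm (ii), C#m (iii), D (IV), E (V), F#m (vi), G#dim (vii°).
Diatonic triads of F minor (natural minor): Fm (i), Gdim (ii°), Ab (III), Bbm (iv), Cm (v), Db (VI), Eb (VII).
No triad has the same root and quality in both keys.

0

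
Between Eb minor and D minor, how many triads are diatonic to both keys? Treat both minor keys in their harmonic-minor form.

1

Diatonic triads of Eb minor (harmonic minor): Eb minor (i), F diminished (ii°), Gb augmented (III+), Ab minor (iv), Bb major (V), Cb major (VI), D diminished (vii°).
Diatonic triads of D minor (harmonic minor): D minor (i), E diminished (ii°), F augmented (III+), G minor (iv), A major (V), Bb major (VI), C# diminished (vii°).
Matching root and quality in both lists: Bb major.
That gives 1 common triad.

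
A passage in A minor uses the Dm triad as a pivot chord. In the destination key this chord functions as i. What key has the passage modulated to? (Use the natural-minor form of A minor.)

The numeral i denotes a minor triad on scale degree 1. With D on degree 1, the tonic of the new key is D.
Degree 1 carries a minor triad in minor keys, so the destination is D minor.
Check: the diatonic triads of D minor (natural minor) are Dm (i), Edim (ii°), F (III), Gm (iv), Am (v), Bb (VI), C (VII) — Dm is indeed i.

D minor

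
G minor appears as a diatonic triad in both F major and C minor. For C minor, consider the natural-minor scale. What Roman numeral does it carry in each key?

The scale of F major is F G A Bb C D E; G is degree 2, and the triad built there (G-Bb-D) is minor, so it is ii.
The scale of C minor (natural minor) is C D Eb F G Ab Bb; G is degree 5, and the triad built there (G-Bb-D) is minor, so it is v.

ii in F major; v in C minor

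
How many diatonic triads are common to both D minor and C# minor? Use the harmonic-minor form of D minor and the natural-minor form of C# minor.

1

Diatonic triads of D minor (harmonic minor): Dm (i), Edim (ii°), Faug (III+), Gm (iv), A (V), Bb (VI), C#dim (vii°).
Diatonic triads of C# minor (natural minor): C#m (i), D#dim (ii°), E (III), F#m (iv), G#m (v), A (VI), B (VII).
Matching root and quality in both lists: A.
That gives 1 common triad.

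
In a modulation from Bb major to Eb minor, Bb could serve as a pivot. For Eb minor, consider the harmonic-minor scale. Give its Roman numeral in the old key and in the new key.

The scale of Bb major is Bb C D Eb F G A; Bb is degree 1, and the triad built there (Bb-D-F) is major, so it is I.
The scale of Eb minor (harmonic minor) is Eb F Gb Ab Bb Cb D; Bb is degree 5, and the triad built there (Bb-D-F) is major, so it is V.

I in Bb major; V in Eb minor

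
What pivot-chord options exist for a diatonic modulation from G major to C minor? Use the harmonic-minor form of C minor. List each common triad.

G

Triads in G major: G (I), Am (ii), Bm (iii), C (IV), D (V), Em (vi), F♯dim (vii°).
Triads in C minor (harmonic minor): Cm (i), Ddim (ii°), E♭aug (III+), Fm (iv), G (V), A♭ (VI), Bdim (vii°).
Shared triads with their functions: G (I in G major, V in C minor).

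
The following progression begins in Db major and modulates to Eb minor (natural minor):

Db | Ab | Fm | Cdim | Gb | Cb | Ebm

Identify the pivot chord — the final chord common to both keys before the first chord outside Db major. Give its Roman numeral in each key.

Gb — IV in Db major, III in Eb minor

Chords diatonic to Db major: Db, Ebm, Fm, Gb, Ab, Bbm, Cdim.
Reading the progression, the first chord not in that set is Cb, so the modulation leaves Db major there.
The chord immediately before Cb is Gb, which is diatonic to both keys: IV in Db major and III in Eb minor.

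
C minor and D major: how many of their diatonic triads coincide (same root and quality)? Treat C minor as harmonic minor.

1

Diatonic triads of C minor (harmonic minor): C minor (i), D diminished (ii°), E♭ augmented (III+), F minor (iv), G major (V), A♭ major (VI), B diminished (vii°).
Diatonic triads of D major: D major (I), E minor (ii), F♯ minor (iii), G major (IV), A major (V), B minor (vi), C♯ diminished (vii°).
Matching root and quality in both lists: G major.
That gives 1 common triad.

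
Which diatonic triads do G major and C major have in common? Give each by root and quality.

Triads in G major: G (I), Am (ii), Bm (iii), C (IV), D (V), Em (vi), F#dim (vii°).
Triads in C major: C (I), Dm (ii), Em (iii), F (IV), G (V), Am (vi), Bdim (vii°).
Shared triads with their functions: G (I in G major, V in C major); Am (ii in G major, vi in C major); C (IV in G major, I in C major); Em (vi in G major, iii in C major).

G, Am, C, Em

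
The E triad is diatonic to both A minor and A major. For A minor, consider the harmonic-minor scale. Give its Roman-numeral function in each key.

V in A minor; V in A major

The scale of A minor (harmonic minor) is A B C D E F G♯; E is degree 5, and the triad built there (E-G♯-B) is major, so it is V.
The scale of A major is A B C♯ D E F♯ G♯; E is degree 5, and the triad built there (E-G♯-B) is major, so it is V.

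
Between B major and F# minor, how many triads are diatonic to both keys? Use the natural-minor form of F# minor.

Diatonic triads of B major: B major (I), C# minor (ii), D# minor (iii), E major (IV), F# major (V), G# minor (vi), A# diminished (vii°).
Diatonic triads of F# minor (natural minor): F# minor (i), G# diminished (ii°), A major (III), B minor (iv), C# minor (v), D major (VI), E major (VII).
Matching root and quality in both lists: C# minor, E major.
That gives 2 common triads.

2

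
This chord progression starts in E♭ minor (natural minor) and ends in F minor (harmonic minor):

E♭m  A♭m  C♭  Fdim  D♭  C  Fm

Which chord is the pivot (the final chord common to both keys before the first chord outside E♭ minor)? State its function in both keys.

Chords diatonic to E♭ minor: E♭m, Fdim, G♭, A♭m, B♭m, C♭, D♭.
Reading the progression, the first chord not in that set is C, so the modulation leaves E♭ minor there.
The chord immediately before C is D♭, which is diatonic to both keys: VII in E♭ minor and VI in F minor.

D♭ — VII in E♭ minor, VI in F minor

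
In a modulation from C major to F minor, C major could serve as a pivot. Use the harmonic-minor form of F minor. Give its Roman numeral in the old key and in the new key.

The scale of C major is C D E F G A B; C is degree 1, and the triad built there (C-E-G) is major, so it is I.
The scale of F minor (harmonic minor) is F G Ab Bb C Db E; C is degree 5, and the triad built there (C-E-G) is major, so it is V.

I in C major; V in F minor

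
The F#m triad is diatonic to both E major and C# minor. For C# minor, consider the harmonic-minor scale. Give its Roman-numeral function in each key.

ii in E major; iv in C# minor

The scale of E major is E F# G# A B C# D#; F# is degree 2, and the triad built there (F#-A-C#) is minor, so it is ii.
The scale of C# minor (harmonic minor) is C# D# E F# G# A B#; F# is degree 4, and the triad built there (F#-A-C#) is minor, so it is iv.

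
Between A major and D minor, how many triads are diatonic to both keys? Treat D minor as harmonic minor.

Diatonic triads of A major: A (I), Bm (ii), C#m (iii), D (IV), E (V), F#m (vi), G#dim (vii°).
Diatonic triads of D minor (harmonic minor): Dm (i), Edim (ii°), Faug (III+), Gm (iv), A (V), Bb (VI), C#dim (vii°).
Matching root and quality in both lists: A.
That gives 1 common triad.

1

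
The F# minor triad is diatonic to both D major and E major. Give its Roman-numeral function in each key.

The scale of D major is D E F# G A B C#; F# is degree 3, and the triad built there (F#-A-C#) is minor, so it is iii.
The scale of E major is E F# G# A B C# D#; F# is degree 2, and the triad built there (F#-A-C#) is minor, so it is ii.

iii in D major; ii in E major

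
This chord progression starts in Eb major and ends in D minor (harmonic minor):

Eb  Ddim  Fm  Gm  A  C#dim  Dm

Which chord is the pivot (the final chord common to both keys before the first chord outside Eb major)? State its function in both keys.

Gm — iii in Eb major, iv in D minor

Chords diatonic to Eb major: Eb, Fm, Gm, Ab, Bb, Cm, Ddim.
Reading the progression, the first chord not in that set is A, so the modulation leaves Eb major there.
The chord immediately before A is Gm, which is diatonic to both keys: iii in Eb major and iv in D minor.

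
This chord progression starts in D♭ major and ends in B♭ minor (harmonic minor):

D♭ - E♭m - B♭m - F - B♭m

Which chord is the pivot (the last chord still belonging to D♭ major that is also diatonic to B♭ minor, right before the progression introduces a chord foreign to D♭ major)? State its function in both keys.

Chords diatonic to D♭ major: D♭, E♭m, Fm, G♭, A♭, B♭m, Cdim.
Reading the progression, the first chord not in that set is F, so the modulation leaves D♭ major there.
The chord immediately before F is B♭m, which is diatonic to both keys: vi in D♭ major and i in B♭ minor.

B♭m — vi in D♭ major, i in B♭ minor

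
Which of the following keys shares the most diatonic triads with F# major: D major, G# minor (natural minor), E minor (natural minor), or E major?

Triads of F# major: F# (I), G#m (ii), A#m (iii), B (IV), C# (V), D#m (vi), E#dim (vii°).
D major shares 0: none.
G# minor (natural minor) shares 4: F#, G#m, B, D#m.
E minor (natural minor) shares 0: none.
E major shares 2: G#m, B.
The most common triads (4) are shared with G# minor.

G# minor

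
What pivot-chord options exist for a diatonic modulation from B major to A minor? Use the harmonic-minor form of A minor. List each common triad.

E

Triads in B major: B (I), C#m (ii), D#m (iii), E (IV), F# (V), G#m (vi), A#dim (vii°).
Triads in A minor (harmonic minor): Am (i), Bdim (ii°), Caug (III+), Dm (iv), E (V), F (VI), G#dim (vii°).
Shared triads with their functions: E (IV in B major, V in A minor).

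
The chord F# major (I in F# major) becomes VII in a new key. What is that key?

G# minor

The numeral VII denotes a major triad on scale degree 7. With F# on degree 7, the tonic of the new key is G#.
Degree 7 carries a major triad in natural-minor keys, so the destination is G# minor.
Check: the diatonic triads of G# minor (natural minor) are G#m (i), A#dim (ii°), B (III), C#m (iv), D#m (v), E (VI), F# (VII) — F# major is indeed VII.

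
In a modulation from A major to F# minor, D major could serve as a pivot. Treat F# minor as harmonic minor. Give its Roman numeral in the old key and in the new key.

IV in A major; VI in F# minor

The scale of A major is A B C# D E F# G#; D is degree 4, and the triad built there (D-F#-A) is major, so it is IV.
The scale of F# minor (harmonic minor) is F# G# A B C# D E#; D is degree 6, and the triad built there (D-F#-A) is major, so it is VI.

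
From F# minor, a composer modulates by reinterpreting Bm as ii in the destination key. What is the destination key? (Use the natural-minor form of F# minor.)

A major

The numeral ii denotes a minor triad on scale degree 2. With B on degree 2, the tonic of the new key is A.
Degree 2 carries a minor triad in major keys, so the destination is A major.
Check: the diatonic triads of A major are A (I), Bm (ii), C#m (iii), D (IV), E (V), F#m (vi), G#dim (vii°) — Bm is indeed ii.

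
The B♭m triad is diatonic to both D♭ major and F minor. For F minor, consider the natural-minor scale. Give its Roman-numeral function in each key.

vi in D♭ major; iv in F minor

The scale of D♭ major is D♭ E♭ F G♭ A♭ B♭ C; B♭ is degree 6, and the triad built there (B♭-D♭-F) is minor, so it is vi.
The scale of F minor (natural minor) is F G A♭ B♭ C D♭ E♭; B♭ is degree 4, and the triad built there (B♭-D♭-F) is minor, so it is iv.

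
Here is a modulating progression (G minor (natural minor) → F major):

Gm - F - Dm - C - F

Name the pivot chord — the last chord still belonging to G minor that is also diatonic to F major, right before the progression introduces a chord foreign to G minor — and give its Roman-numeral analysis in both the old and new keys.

Dm — v in G minor, vi in F major

Chords diatonic to G minor: Gm, Adim, Bb, Cm, Dm, Eb, F.
Reading the progression, the first chord not in that set is C, so the modulation leaves G minor there.
The chord immediately before C is Dm, which is diatonic to both keys: v in G minor and vi in F major.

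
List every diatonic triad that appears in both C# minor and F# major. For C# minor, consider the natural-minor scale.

Triads in C# minor (natural minor): C#m (i), D#dim (ii°), E (III), F#m (iv), G#m (v), A (VI), B (VII).
Triads in F# major: F# (I), G#m (ii), A#m (iii), B (IV), C# (V), D#m (vi), E#dim (vii°).
Shared triads with their functions: G#m (v in C# minor, ii in F# major); B (VII in C# minor, IV in F# major).

G#m, B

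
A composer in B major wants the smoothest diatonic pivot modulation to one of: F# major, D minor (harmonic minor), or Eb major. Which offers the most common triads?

Triads of B major: B (I), C#m (ii), D#m (iii), E (IV), F# (V), G#m (vi), A#dim (vii°).
F# major shares 4: B, D#m, F#, G#m.
D minor (harmonic minor) shares 0: none.
Eb major shares 0: none.
The most common triads (4) are shared with F# major.

F# major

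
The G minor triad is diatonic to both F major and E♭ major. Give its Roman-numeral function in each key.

The scale of F major is F G A B♭ C D E; G is degree 2, and the triad built there (G-B♭-D) is minor, so it is ii.
The scale of E♭ major is E♭ F G A♭ B♭ C D; G is degree 3, and the triad built there (G-B♭-D) is minor, so it is iii.

ii in F major; iii in E♭ major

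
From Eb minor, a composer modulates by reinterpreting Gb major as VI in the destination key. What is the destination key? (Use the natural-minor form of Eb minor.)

The numeral VI denotes a major triad on scale degree 6. With Gb on degree 6, the tonic of the new key is Bb.
Degree 6 carries a major triad in minor keys, so the destination is Bb minor.
Check: the diatonic triads of Bb minor (natural minor) are Bbm (i), Cdim (ii°), Db (III), Ebm (iv), Fm (v), Gb (VI), Ab (VII) — Gb major is indeed VI.

Bb minor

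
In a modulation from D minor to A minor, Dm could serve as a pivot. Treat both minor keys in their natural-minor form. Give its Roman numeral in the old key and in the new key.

The scale of D minor (natural minor) is D E F G A Bb C; D is degree 1, and the triad built there (D-F-A) is minor, so it is i.
The scale of A minor (natural minor) is A B C D E F G; D is degree 4, and the triad built there (D-F-A) is minor, so it is iv.

i in D minor; iv in A minor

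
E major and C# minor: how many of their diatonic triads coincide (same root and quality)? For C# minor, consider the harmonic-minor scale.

Diatonic triads of E major: E (I), F#m (ii), G#m (iii), A (IV), B (V), C#m (vi), D#dim (vii°).
Diatonic triads of C# minor (harmonic minor): C#m (i), D#dim (ii°), Eaug (III+), F#m (iv), G# (V), A (VI), B#dim (vii°).
Matching root and quality in both lists: F#m, A, C#m, D#dim.
That gives 4 common triads.

4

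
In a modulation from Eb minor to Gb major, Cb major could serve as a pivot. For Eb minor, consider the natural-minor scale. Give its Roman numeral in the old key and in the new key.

The scale of Eb minor (natural minor) is Eb F Gb Ab Bb Cb Db; Cb is degree 6, and the triad built there (Cb-Eb-Gb) is major, so it is VI.
The scale of Gb major is Gb Ab Bb Cb Db Eb F; Cb is degree 4, and the triad built there (Cb-Eb-Gb) is major, so it is IV.

VI in Eb minor; IV in Gb major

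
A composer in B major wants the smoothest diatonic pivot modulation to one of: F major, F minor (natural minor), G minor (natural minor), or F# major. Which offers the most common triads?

Triads of B major: B major (I), C# minor (ii), D# minor (iii), E major (IV), F# major (V), G# minor (vi), A# diminished (vii°).
F major shares 0: none.
F minor (natural minor) shares 0: none.
G minor (natural minor) shares 0: none.
F# major shares 4: B, D#m, F#, G#m.
The most common triads (4) are shared with F# major.

F# major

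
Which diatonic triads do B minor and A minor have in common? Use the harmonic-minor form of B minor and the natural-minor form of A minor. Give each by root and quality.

Triads in B minor (harmonic minor): Bm (i), C#dim (ii°), Daug (III+), Em (iv), F# (V), G (VI), A#dim (vii°).
Triads in A minor (natural minor): Am (i), Bdim (ii°), C (III), Dm (iv), Em (v), F (VI), G (VII).
Shared triads with their functions: Em (iv in B minor, v in A minor); G (VI in B minor, VII in A minor).

Em, G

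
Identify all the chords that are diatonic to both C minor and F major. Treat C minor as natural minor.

Gm, B♭

Triads in C minor (natural minor): Cm (i), Ddim (ii°), E♭ (III), Fm (iv), Gm (v), A♭ (VI), B♭ (VII).
Triads in F major: F (I), Gm (ii), Am (iii), B♭ (IV), C (V), Dm (vi), Edim (vii°).
Shared triads with their functions: Gm (v in C minor, ii in F major); B♭ (VII in C minor, IV in F major).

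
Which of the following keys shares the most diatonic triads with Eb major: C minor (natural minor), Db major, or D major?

Triads of Eb major: Eb (I), Fm (ii), Gm (iii), Ab (IV), Bb (V), Cm (vi), Ddim (vii°).
C minor (natural minor) shares 7: Eb, Fm, Gm, Ab, Bb, Cm, Ddim.
Db major shares 2: Fm, Ab.
D major shares 0: none.
The most common triads (7) are shared with C minor.

C minor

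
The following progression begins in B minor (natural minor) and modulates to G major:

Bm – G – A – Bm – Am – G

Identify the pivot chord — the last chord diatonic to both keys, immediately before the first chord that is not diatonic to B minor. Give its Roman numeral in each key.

Chords diatonic to B minor: Bm, C♯dim, D, Em, F♯m, G, A.
Reading the progression, the first chord not in that set is Am, so the modulation leaves B minor there.
The chord immediately before Am is Bm, which is diatonic to both keys: i in B minor and iii in G major.

Bm — i in B minor, iii in G major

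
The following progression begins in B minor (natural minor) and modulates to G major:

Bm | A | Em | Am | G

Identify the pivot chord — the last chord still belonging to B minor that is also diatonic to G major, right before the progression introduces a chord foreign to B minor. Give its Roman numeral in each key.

Em — iv in B minor, vi in G major

Chords diatonic to B minor: Bm, C♯dim, D, Em, F♯m, G, A.
Reading the progression, the first chord not in that set is Am, so the modulation leaves B minor there.
The chord immediately before Am is Em, which is diatonic to both keys: iv in B minor and vi in G major.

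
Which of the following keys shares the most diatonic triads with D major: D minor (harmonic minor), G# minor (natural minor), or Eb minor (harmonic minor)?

Triads of D major: D (I), Em (ii), F#m (iii), G (IV), A (V), Bm (vi), C#dim (vii°).
D minor (harmonic minor) shares 2: A, C#dim.
G# minor (natural minor) shares 0: none.
Eb minor (harmonic minor) shares 0: none.
The most common triads (2) are shared with D minor.

D minor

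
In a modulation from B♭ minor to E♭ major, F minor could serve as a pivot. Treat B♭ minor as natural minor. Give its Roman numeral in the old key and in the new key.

v in B♭ minor; ii in E♭ major

The scale of B♭ minor (natural minor) is B♭ C D♭ E♭ F G♭ A♭; F is degree 5, and the triad built there (F-A♭-C) is minor, so it is v.
The scale of E♭ major is E♭ F G A♭ B♭ C D; F is degree 2, and the triad built there (F-A♭-C) is minor, so it is ii.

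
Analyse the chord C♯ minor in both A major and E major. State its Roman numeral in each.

The scale of A major is A B C♯ D E F♯ G♯; C♯ is degree 3, and the triad built there (C♯-E-G♯) is minor, so it is iii.
The scale of E major is E F♯ G♯ A B C♯ D♯; C♯ is degree 6, and the triad built there (C♯-E-G♯) is minor, so it is vi.

iii in A major; vi in E major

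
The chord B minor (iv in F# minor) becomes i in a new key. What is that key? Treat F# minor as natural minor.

B minor

The numeral i denotes a minor triad on scale degree 1. With B on degree 1, the tonic of the new key is B.
Degree 1 carries a minor triad in minor keys, so the destination is B minor.
Check: the diatonic triads of B minor (natural minor) are Bm (i), C#dim (ii°), D (III), Em (iv), F#m (v), G (VI), A (VII) — B minor is indeed i.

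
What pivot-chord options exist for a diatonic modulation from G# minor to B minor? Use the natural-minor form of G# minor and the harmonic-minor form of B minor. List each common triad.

A#dim, F#

Triads in G# minor (natural minor): G# minor (i), A# diminished (ii°), B major (III), C# minor (iv), D# minor (v), E major (VI), F# major (VII).
Triads in B minor (harmonic minor): B minor (i), C# diminished (ii°), D augmented (III+), E minor (iv), F# major (V), G major (VI), A# diminished (vii°).
Shared triads with their functions: A# diminished (ii° in G# minor, vii° in B minor); F# major (VII in G# minor, V in B minor).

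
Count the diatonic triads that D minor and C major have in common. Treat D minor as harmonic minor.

Diatonic triads of D minor (harmonic minor): Dm (i), Edim (ii°), Faug (III+), Gm (iv), A (V), Bb (VI), C#dim (vii°).
Diatonic triads of C major: C (I), Dm (ii), Em (iii), F (IV), G (V), Am (vi), Bdim (vii°).
Matching root and quality in both lists: Dm.
That gives 1 common triad.

1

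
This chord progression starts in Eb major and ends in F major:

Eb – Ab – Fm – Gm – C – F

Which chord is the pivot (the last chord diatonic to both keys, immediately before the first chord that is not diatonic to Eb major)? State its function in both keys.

Gm — iii in Eb major, ii in F major

Chords diatonic to Eb major: Eb, Fm, Gm, Ab, Bb, Cm, Ddim.
Reading the progression, the first chord not in that set is C, so the modulation leaves Eb major there.
The chord immediately before C is Gm, which is diatonic to both keys: iii in Eb major and ii in F major.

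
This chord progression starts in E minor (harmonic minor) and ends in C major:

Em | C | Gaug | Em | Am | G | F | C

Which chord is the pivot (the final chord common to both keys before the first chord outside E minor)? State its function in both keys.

Am — iv in E minor, vi in C major

Chords diatonic to E minor: Em, F#dim, Gaug, Am, B, C, D#dim.
Reading the progression, the first chord not in that set is G, so the modulation leaves E minor there.
The chord immediately before G is Am, which is diatonic to both keys: iv in E minor and vi in C major.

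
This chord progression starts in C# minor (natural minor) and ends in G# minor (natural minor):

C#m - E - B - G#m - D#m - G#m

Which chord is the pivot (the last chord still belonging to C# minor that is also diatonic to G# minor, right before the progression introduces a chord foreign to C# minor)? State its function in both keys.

G#m — v in C# minor, i in G# minor

Chords diatonic to C# minor: C#m, D#dim, E, F#m, G#m, A, B.
Reading the progression, the first chord not in that set is D#m, so the modulation leaves C# minor there.
The chord immediately before D#m is G#m, which is diatonic to both keys: v in C# minor and i in G# minor.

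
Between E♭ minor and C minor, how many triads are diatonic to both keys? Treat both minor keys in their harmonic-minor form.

Diatonic triads of E♭ minor (harmonic minor): E♭m (i), Fdim (ii°), G♭aug (III+), A♭m (iv), B♭ (V), C♭ (VI), Ddim (vii°).
Diatonic triads of C minor (harmonic minor): Cm (i), Ddim (ii°), E♭aug (III+), Fm (iv), G (V), A♭ (VI), Bdim (vii°).
Matching root and quality in both lists: Ddim.
That gives 1 common triad.

1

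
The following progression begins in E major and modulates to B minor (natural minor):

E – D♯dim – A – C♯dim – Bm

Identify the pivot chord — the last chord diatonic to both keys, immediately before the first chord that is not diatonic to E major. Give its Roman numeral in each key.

Chords diatonic to E major: E, F♯m, G♯m, A, B, C♯m, D♯dim.
Reading the progression, the first chord not in that set is C♯dim, so the modulation leaves E major there.
The chord immediately before C♯dim is A, which is diatonic to both keys: IV in E major and VII in B minor.

A — IV in E major, VII in B minor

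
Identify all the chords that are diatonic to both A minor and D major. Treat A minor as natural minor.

Em, G

Triads in A minor (natural minor): A minor (i), B diminished (ii°), C major (III), D minor (iv), E minor (v), F major (VI), G major (VII).
Triads in D major: D major (I), E minor (ii), F# minor (iii), G major (IV), A major (V), B minor (vi), C# diminished (vii°).
Shared triads with their functions: E minor (v in A minor, ii in D major); G major (VII in A minor, IV in D major).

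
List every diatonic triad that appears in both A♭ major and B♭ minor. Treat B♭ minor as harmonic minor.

B♭m

Triads in A♭ major: A♭ (I), B♭m (ii), Cm (iii), D♭ (IV), E♭ (V), Fm (vi), Gdim (vii°).
Triads in B♭ minor (harmonic minor): B♭m (i), Cdim (ii°), D♭aug (III+), E♭m (iv), F (V), G♭ (VI), Adim (vii°).
Shared triads with their functions: B♭m (ii in A♭ major, i in B♭ minor).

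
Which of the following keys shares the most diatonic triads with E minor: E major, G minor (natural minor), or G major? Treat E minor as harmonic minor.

Triads of E minor (harmonic minor): E minor (i), F# diminished (ii°), G augmented (III+), A minor (iv), B major (V), C major (VI), D# diminished (vii°).
E major shares 2: B, D#dim.
G minor (natural minor) shares 0: none.
G major shares 4: Em, F#dim, Am, C.
The most common triads (4) are shared with G major.

G major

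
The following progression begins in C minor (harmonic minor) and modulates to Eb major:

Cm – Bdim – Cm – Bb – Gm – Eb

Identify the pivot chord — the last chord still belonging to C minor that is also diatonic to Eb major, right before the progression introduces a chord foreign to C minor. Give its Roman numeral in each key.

Cm — i in C minor, vi in Eb major

Chords diatonic to C minor: Cm, Ddim, Ebaug, Fm, G, Ab, Bdim.
Reading the progression, the first chord not in that set is Bb, so the modulation leaves C minor there.
The chord immediately before Bb is Cm, which is diatonic to both keys: i in C minor and vi in Eb major.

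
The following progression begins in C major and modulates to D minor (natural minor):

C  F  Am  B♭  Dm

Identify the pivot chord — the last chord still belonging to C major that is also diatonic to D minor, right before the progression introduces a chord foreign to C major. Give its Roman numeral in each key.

Chords diatonic to C major: C, Dm, Em, F, G, Am, Bdim.
Reading the progression, the first chord not in that set is B♭, so the modulation leaves C major there.
The chord immediately before B♭ is Am, which is diatonic to both keys: vi in C major and v in D minor.

Am — vi in C major, v in D minor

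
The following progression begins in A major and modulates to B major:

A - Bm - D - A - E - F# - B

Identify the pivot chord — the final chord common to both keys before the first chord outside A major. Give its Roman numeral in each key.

E — V in A major, IV in B major

Chords diatonic to A major: A, Bm, C#m, D, E, F#m, G#dim.
Reading the progression, the first chord not in that set is F#, so the modulation leaves A major there.
The chord immediately before F# is E, which is diatonic to both keys: V in A major and IV in B major.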